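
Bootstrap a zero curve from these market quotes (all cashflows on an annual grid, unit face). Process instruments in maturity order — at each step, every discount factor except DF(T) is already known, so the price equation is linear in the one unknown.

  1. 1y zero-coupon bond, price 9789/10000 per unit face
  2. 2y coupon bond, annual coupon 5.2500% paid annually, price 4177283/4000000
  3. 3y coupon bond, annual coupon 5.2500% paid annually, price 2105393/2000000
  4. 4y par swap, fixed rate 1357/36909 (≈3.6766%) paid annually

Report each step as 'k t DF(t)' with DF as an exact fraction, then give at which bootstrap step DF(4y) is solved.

1 1 9789/10000
2 2 4717/5000
3 3 9043/10000
4 4 8643/10000
DF(4y) is solved at step 4

step 1 [1y] zero: DF = P = 9789/10000 ≈ 0.978900
step 2 [2y] bond c/1=21/400: DF=(4177283/4000000 − 21/400·(0.978900))/(1+21/400) = 4717/5000 ≈ 0.943400
step 3 [3y] bond c/1=21/400: DF=(2105393/2000000 − 21/400·(0.978900+0.943400))/(1+21/400) = 9043/10000 ≈ 0.904300
step 4 [4y] swap r/1=1357/36909: DF=(1 − 1357/36909·(0.978900+0.943400+0.904300))/(1+1357/36909) = 8643/10000 ≈ 0.864300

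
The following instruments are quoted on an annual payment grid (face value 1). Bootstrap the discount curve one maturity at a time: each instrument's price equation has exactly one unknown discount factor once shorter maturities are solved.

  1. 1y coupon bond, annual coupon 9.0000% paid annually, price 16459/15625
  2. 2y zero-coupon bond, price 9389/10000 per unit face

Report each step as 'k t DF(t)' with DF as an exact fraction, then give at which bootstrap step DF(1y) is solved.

step 1 [1y] bond c/1=9/100: DF=(16459/15625 − 9/100·(0))/(1+9/100) = 604/625 ≈ 0.966400
step 2 [2y] zero: DF = P = 9389/10000 ≈ 0.938900

1 1 604/625
2 2 9389/10000
DF(1y) is solved at step 1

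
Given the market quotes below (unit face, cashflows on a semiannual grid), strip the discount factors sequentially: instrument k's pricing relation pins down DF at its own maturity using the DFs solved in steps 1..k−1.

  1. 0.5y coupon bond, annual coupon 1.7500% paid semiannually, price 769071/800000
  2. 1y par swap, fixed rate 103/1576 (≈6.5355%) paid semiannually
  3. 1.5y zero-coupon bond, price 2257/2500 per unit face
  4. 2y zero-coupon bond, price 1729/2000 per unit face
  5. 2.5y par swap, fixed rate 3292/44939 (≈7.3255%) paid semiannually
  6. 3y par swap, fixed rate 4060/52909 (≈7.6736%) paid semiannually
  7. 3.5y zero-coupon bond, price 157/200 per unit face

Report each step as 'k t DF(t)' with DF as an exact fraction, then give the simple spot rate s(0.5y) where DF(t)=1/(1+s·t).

step 1 [0.5y] bond c/2=7/800: DF=(769071/800000 − 7/800·(0))/(1+7/800) = 953/1000 ≈ 0.953000
step 2 [1y] swap r/2=103/3152: DF=(1 − 103/3152·(0.953000))/(1+103/3152) = 4691/5000 ≈ 0.938200
step 3 [1.5y] zero: DF = P = 2257/2500 ≈ 0.902800
step 4 [2y] zero: DF = P = 1729/2000 ≈ 0.864500
step 5 [2.5y] swap r/2=1646/44939: DF=(1 − 1646/44939·(0.953000+0.938200+0.902800+0.864500))/(1+1646/44939) = 4177/5000 ≈ 0.835400
step 6 [3y] swap r/2=2030/52909: DF=(1 − 2030/52909·(0.953000+0.938200+0.902800+0.864500+0.835400))/(1+2030/52909) = 797/1000 ≈ 0.797000
step 7 [3.5y] zero: DF = P = 157/200 ≈ 0.785000

1 1/2 953/1000
2 1 4691/5000
3 3/2 2257/2500
4 2 1729/2000
5 5/2 4177/5000
6 3 797/1000
7 7/2 157/200
s(0.5y) = (1/(953/1000) − 1)/(1/2) = 94/953 ≈ 9.8636%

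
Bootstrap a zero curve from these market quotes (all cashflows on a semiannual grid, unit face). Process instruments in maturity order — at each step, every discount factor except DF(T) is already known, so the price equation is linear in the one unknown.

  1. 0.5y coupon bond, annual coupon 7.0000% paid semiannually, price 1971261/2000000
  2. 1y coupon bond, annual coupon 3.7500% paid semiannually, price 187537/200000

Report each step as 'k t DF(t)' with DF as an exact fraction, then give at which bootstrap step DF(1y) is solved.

step 1 [0.5y] bond c/2=7/200: DF=(1971261/2000000 − 7/200·(0))/(1+7/200) = 9523/10000 ≈ 0.952300
step 2 [1y] bond c/2=3/160: DF=(187537/200000 − 3/160·(0.952300))/(1+3/160) = 9029/10000 ≈ 0.902900

1 1/2 9523/10000
2 1 9029/10000
DF(1y) is solved at step 2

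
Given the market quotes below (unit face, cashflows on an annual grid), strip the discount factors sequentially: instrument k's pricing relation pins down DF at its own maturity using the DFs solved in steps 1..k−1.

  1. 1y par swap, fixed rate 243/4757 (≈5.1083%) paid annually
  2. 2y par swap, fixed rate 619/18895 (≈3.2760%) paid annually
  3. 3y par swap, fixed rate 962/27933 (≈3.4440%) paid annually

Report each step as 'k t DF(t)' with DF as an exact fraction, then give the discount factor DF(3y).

step 1 [1y] swap r/1=243/4757: DF=(1 − 243/4757·(0))/(1+243/4757) = 4757/5000 ≈ 0.951400
step 2 [2y] swap r/1=619/18895: DF=(1 − 619/18895·(0.951400))/(1+619/18895) = 9381/10000 ≈ 0.938100
step 3 [3y] swap r/1=962/27933: DF=(1 − 962/27933·(0.951400+0.938100))/(1+962/27933) = 4519/5000 ≈ 0.903800

1 1 4757/5000
2 2 9381/10000
3 3 4519/5000
DF(3y) = 4519/5000 ≈ 0.903800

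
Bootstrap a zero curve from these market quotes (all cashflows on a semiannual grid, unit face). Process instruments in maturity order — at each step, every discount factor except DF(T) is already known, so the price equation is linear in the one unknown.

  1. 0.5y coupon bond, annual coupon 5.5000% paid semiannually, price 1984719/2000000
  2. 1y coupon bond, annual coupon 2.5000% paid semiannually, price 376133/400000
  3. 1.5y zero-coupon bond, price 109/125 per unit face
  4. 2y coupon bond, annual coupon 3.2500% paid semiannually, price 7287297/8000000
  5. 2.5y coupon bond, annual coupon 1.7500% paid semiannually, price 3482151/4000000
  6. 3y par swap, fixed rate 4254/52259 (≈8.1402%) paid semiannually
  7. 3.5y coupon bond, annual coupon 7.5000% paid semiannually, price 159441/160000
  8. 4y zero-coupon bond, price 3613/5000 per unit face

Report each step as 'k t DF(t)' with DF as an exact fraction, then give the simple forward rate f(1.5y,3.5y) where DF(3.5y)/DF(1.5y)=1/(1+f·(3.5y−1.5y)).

1 1/2 4829/5000
2 1 573/625
3 3/2 109/125
4 2 8523/10000
5 5/2 8317/10000
6 3 7873/10000
7 7/2 1929/2500
8 4 3613/5000
f(1.5y,3.5y) = ((109/125)/(1929/2500) − 1)/(2) = 251/3858 ≈ 6.5060%

step 1 [0.5y] bond c/2=11/400: DF=(1984719/2000000 − 11/400·(0))/(1+11/400) = 4829/5000 ≈ 0.965800
step 2 [1y] bond c/2=1/80: DF=(376133/400000 − 1/80·(0.965800))/(1+1/80) = 573/625 ≈ 0.916800
step 3 [1.5y] zero: DF = P = 109/125 ≈ 0.872000
step 4 [2y] bond c/2=13/800: DF=(7287297/8000000 − 13/800·(0.965800+0.916800+0.872000))/(1+13/800) = 8523/10000 ≈ 0.852300
step 5 [2.5y] bond c/2=7/800: DF=(3482151/4000000 − 7/800·(0.965800+0.916800+0.872000+0.852300))/(1+7/800) = 8317/10000 ≈ 0.831700
step 6 [3y] swap r/2=2127/52259: DF=(1 − 2127/52259·(0.965800+0.916800+0.872000+0.852300+0.831700))/(1+2127/52259) = 7873/10000 ≈ 0.787300
step 7 [3.5y] bond c/2=3/80: DF=(159441/160000 − 3/80·(0.965800+0.916800+0.872000+0.852300+0.831700+0.787300))/(1+3/80) = 1929/2500 ≈ 0.771600
step 8 [4y] zero: DF = P = 3613/5000 ≈ 0.722600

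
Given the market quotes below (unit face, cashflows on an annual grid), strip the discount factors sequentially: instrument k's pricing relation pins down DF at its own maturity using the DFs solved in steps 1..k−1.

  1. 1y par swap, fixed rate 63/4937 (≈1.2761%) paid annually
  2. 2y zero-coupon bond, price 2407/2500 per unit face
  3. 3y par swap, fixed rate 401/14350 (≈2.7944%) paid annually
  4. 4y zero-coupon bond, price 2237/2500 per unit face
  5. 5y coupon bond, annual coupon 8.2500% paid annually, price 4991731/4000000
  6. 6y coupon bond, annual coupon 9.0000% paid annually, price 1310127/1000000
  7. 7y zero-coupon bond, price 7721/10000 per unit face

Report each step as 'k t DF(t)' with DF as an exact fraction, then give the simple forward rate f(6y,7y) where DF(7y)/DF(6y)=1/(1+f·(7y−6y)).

1 1 4937/5000
2 2 2407/2500
3 3 4599/5000
4 4 2237/2500
5 5 8659/10000
6 6 2049/2500
7 7 7721/10000
f(6y,7y) = ((2049/2500)/(7721/10000) − 1)/(1) = 475/7721 ≈ 6.1521%

step 1 [1y] swap r/1=63/4937: DF=(1 − 63/4937·(0))/(1+63/4937) = 4937/5000 ≈ 0.987400
step 2 [2y] zero: DF = P = 2407/2500 ≈ 0.962800
step 3 [3y] swap r/1=401/14350: DF=(1 − 401/14350·(0.987400+0.962800))/(1+401/14350) = 4599/5000 ≈ 0.919800
step 4 [4y] zero: DF = P = 2237/2500 ≈ 0.894800
step 5 [5y] bond c/1=33/400: DF=(4991731/4000000 − 33/400·(0.987400+0.962800+0.919800+0.894800))/(1+33/400) = 8659/10000 ≈ 0.865900
step 6 [6y] bond c/1=9/100: DF=(1310127/1000000 − 9/100·(0.987400+0.962800+0.919800+0.894800+0.865900))/(1+9/100) = 2049/2500 ≈ 0.819600
step 7 [7y] zero: DF = P = 7721/10000 ≈ 0.772100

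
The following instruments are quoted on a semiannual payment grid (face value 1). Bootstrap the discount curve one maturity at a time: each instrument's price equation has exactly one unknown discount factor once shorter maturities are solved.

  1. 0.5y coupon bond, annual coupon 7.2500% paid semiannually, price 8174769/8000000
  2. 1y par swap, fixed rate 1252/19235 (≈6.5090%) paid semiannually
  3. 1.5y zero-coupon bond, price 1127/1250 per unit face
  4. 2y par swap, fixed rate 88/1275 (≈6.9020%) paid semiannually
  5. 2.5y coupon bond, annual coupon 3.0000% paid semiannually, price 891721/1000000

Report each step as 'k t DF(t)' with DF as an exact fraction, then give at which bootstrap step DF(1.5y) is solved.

step 1 [0.5y] bond c/2=29/800: DF=(8174769/8000000 − 29/800·(0))/(1+29/800) = 9861/10000 ≈ 0.986100
step 2 [1y] swap r/2=626/19235: DF=(1 − 626/19235·(0.986100))/(1+626/19235) = 4687/5000 ≈ 0.937400
step 3 [1.5y] zero: DF = P = 1127/1250 ≈ 0.901600
step 4 [2y] swap r/2=44/1275: DF=(1 − 44/1275·(0.986100+0.937400+0.901600))/(1+44/1275) = 2181/2500 ≈ 0.872400
step 5 [2.5y] bond c/2=3/200: DF=(891721/1000000 − 3/200·(0.986100+0.937400+0.901600+0.872400))/(1+3/200) = 8239/10000 ≈ 0.823900

1 1/2 9861/10000
2 1 4687/5000
3 3/2 1127/1250
4 2 2181/2500
5 5/2 8239/10000
DF(1.5y) is solved at step 3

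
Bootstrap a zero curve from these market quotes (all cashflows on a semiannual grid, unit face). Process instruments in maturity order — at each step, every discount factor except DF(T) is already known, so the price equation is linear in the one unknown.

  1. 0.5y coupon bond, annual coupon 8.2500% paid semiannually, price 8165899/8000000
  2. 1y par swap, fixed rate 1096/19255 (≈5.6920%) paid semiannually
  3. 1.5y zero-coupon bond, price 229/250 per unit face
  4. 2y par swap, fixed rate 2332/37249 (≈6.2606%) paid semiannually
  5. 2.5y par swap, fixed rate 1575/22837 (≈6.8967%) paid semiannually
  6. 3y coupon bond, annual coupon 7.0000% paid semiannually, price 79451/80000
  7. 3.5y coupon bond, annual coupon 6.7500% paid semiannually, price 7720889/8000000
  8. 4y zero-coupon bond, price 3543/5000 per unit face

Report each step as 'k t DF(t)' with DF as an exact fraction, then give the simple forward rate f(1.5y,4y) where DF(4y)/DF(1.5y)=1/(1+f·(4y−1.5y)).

step 1 [0.5y] bond c/2=33/800: DF=(8165899/8000000 − 33/800·(0))/(1+33/800) = 9803/10000 ≈ 0.980300
step 2 [1y] swap r/2=548/19255: DF=(1 − 548/19255·(0.980300))/(1+548/19255) = 2363/2500 ≈ 0.945200
step 3 [1.5y] zero: DF = P = 229/250 ≈ 0.916000
step 4 [2y] swap r/2=1166/37249: DF=(1 − 1166/37249·(0.980300+0.945200+0.916000))/(1+1166/37249) = 4417/5000 ≈ 0.883400
step 5 [2.5y] swap r/2=1575/45674: DF=(1 − 1575/45674·(0.980300+0.945200+0.916000+0.883400))/(1+1575/45674) = 337/400 ≈ 0.842500
step 6 [3y] bond c/2=7/200: DF=(79451/80000 − 7/200·(0.980300+0.945200+0.916000+0.883400+0.842500))/(1+7/200) = 8051/10000 ≈ 0.805100
step 7 [3.5y] bond c/2=27/800: DF=(7720889/8000000 − 27/800·(0.980300+0.945200+0.916000+0.883400+0.842500+0.805100))/(1+27/800) = 3791/5000 ≈ 0.758200
step 8 [4y] zero: DF = P = 3543/5000 ≈ 0.708600

1 1/2 9803/10000
2 1 2363/2500
3 3/2 229/250
4 2 4417/5000
5 5/2 337/400
6 3 8051/10000
7 7/2 3791/5000
8 4 3543/5000
f(1.5y,4y) = ((229/250)/(3543/5000) − 1)/(5/2) = 2074/17715 ≈ 11.7076%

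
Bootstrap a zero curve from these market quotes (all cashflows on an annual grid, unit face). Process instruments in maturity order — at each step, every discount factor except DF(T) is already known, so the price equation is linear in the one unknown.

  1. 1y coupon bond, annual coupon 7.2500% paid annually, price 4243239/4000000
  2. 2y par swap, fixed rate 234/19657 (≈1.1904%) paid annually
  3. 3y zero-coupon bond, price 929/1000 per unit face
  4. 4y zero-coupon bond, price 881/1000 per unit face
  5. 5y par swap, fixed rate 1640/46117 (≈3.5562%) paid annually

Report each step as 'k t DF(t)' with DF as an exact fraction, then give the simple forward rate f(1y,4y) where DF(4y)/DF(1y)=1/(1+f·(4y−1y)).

step 1 [1y] bond c/1=29/400: DF=(4243239/4000000 − 29/400·(0))/(1+29/400) = 9891/10000 ≈ 0.989100
step 2 [2y] swap r/1=234/19657: DF=(1 − 234/19657·(0.989100))/(1+234/19657) = 4883/5000 ≈ 0.976600
step 3 [3y] zero: DF = P = 929/1000 ≈ 0.929000
step 4 [4y] zero: DF = P = 881/1000 ≈ 0.881000
step 5 [5y] swap r/1=1640/46117: DF=(1 − 1640/46117·(0.989100+0.976600+0.929000+0.881000))/(1+1640/46117) = 209/250 ≈ 0.836000

1 1 9891/10000
2 2 4883/5000
3 3 929/1000
4 4 881/1000
5 5 209/250
f(1y,4y) = ((9891/10000)/(881/1000) − 1)/(3) = 1081/26430 ≈ 4.0900%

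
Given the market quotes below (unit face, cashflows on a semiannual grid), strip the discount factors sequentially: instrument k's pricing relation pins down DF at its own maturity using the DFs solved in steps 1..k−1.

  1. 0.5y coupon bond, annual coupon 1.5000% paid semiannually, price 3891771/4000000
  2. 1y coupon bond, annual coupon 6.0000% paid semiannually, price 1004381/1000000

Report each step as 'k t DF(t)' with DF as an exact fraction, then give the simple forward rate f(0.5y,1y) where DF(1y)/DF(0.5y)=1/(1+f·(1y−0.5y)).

step 1 [0.5y] bond c/2=3/400: DF=(3891771/4000000 − 3/400·(0))/(1+3/400) = 9657/10000 ≈ 0.965700
step 2 [1y] bond c/2=3/100: DF=(1004381/1000000 − 3/100·(0.965700))/(1+3/100) = 947/1000 ≈ 0.947000

1 1/2 9657/10000
2 1 947/1000
f(0.5y,1y) = ((9657/10000)/(947/1000) − 1)/(1/2) = 187/4735 ≈ 3.9493%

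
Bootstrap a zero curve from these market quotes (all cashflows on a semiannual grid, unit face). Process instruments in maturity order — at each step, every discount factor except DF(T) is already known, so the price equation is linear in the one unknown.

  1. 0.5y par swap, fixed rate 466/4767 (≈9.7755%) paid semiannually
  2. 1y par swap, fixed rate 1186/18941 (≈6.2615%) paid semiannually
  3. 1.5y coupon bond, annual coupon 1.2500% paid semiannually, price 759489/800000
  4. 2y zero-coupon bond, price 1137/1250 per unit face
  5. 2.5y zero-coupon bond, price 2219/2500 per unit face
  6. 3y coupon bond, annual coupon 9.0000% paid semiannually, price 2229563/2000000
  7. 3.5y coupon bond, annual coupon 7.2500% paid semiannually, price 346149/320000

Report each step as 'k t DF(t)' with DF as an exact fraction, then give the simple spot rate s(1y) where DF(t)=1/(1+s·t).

1 1/2 4767/5000
2 1 9407/10000
3 3/2 9317/10000
4 2 1137/1250
5 5/2 2219/2500
6 3 8677/10000
7 7/2 4259/5000
s(1y) = (1/(9407/10000) − 1)/(1) = 593/9407 ≈ 6.3038%

step 1 [0.5y] swap r/2=233/4767: DF=(1 − 233/4767·(0))/(1+233/4767) = 4767/5000 ≈ 0.953400
step 2 [1y] swap r/2=593/18941: DF=(1 − 593/18941·(0.953400))/(1+593/18941) = 9407/10000 ≈ 0.940700
step 3 [1.5y] bond c/2=1/160: DF=(759489/800000 − 1/160·(0.953400+0.940700))/(1+1/160) = 9317/10000 ≈ 0.931700
step 4 [2y] zero: DF = P = 1137/1250 ≈ 0.909600
step 5 [2.5y] zero: DF = P = 2219/2500 ≈ 0.887600
step 6 [3y] bond c/2=9/200: DF=(2229563/2000000 − 9/200·(0.953400+0.940700+0.931700+0.909600+0.887600))/(1+9/200) = 8677/10000 ≈ 0.867700
step 7 [3.5y] bond c/2=29/800: DF=(346149/320000 − 29/800·(0.953400+0.940700+0.931700+0.909600+0.887600+0.867700))/(1+29/800) = 4259/5000 ≈ 0.851800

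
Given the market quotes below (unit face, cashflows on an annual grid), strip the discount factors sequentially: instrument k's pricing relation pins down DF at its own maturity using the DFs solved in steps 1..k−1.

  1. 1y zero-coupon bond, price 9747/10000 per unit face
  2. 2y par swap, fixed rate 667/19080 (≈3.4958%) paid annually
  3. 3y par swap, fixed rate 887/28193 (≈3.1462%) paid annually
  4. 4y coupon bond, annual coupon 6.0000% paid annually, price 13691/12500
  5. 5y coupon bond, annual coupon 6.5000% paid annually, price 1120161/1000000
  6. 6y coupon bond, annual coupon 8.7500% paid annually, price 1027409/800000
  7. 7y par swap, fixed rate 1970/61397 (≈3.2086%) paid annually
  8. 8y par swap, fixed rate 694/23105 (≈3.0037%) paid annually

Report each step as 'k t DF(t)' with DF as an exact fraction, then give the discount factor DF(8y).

1 1 9747/10000
2 2 9333/10000
3 3 9113/10000
4 4 8737/10000
5 5 1033/1250
6 6 8173/10000
7 7 803/1000
8 8 3959/5000
DF(8y) = 3959/5000 ≈ 0.791800

step 1 [1y] zero: DF = P = 9747/10000 ≈ 0.974700
step 2 [2y] swap r/1=667/19080: DF=(1 − 667/19080·(0.974700))/(1+667/19080) = 9333/10000 ≈ 0.933300
step 3 [3y] swap r/1=887/28193: DF=(1 − 887/28193·(0.974700+0.933300))/(1+887/28193) = 9113/10000 ≈ 0.911300
step 4 [4y] bond c/1=3/50: DF=(13691/12500 − 3/50·(0.974700+0.933300+0.911300))/(1+3/50) = 8737/10000 ≈ 0.873700
step 5 [5y] bond c/1=13/200: DF=(1120161/1000000 − 13/200·(0.974700+0.933300+0.911300+0.873700))/(1+13/200) = 1033/1250 ≈ 0.826400
step 6 [6y] bond c/1=7/80: DF=(1027409/800000 − 7/80·(0.974700+0.933300+0.911300+0.873700+0.826400))/(1+7/80) = 8173/10000 ≈ 0.817300
step 7 [7y] swap r/1=1970/61397: DF=(1 − 1970/61397·(0.974700+0.933300+0.911300+0.873700+0.826400+0.817300))/(1+1970/61397) = 803/1000 ≈ 0.803000
step 8 [8y] swap r/1=694/23105: DF=(1 − 694/23105·(0.974700+0.933300+0.911300+0.873700+0.826400+0.817300+0.803000))/(1+694/23105) = 3959/5000 ≈ 0.791800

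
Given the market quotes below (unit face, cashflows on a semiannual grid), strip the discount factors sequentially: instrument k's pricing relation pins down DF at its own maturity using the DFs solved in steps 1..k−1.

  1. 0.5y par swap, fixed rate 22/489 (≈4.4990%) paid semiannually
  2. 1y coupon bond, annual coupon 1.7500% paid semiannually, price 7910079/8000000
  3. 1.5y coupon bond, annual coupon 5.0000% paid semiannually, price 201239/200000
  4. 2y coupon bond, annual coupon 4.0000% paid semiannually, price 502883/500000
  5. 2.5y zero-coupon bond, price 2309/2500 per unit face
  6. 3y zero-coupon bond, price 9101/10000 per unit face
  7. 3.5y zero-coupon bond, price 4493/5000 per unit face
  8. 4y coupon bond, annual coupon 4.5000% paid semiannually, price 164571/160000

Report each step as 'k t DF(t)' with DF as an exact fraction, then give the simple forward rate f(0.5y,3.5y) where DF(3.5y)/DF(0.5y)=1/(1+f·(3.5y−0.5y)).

1 1/2 489/500
2 1 9717/10000
3 3/2 9341/10000
4 2 1859/2000
5 5/2 2309/2500
6 3 9101/10000
7 7/2 4493/5000
8 4 8619/10000
f(0.5y,3.5y) = ((489/500)/(4493/5000) − 1)/(3) = 397/13479 ≈ 2.9453%

step 1 [0.5y] swap r/2=11/489: DF=(1 − 11/489·(0))/(1+11/489) = 489/500 ≈ 0.978000
step 2 [1y] bond c/2=7/800: DF=(7910079/8000000 − 7/800·(0.978000))/(1+7/800) = 9717/10000 ≈ 0.971700
step 3 [1.5y] bond c/2=1/40: DF=(201239/200000 − 1/40·(0.978000+0.971700))/(1+1/40) = 9341/10000 ≈ 0.934100
step 4 [2y] bond c/2=1/50: DF=(502883/500000 − 1/50·(0.978000+0.971700+0.934100))/(1+1/50) = 1859/2000 ≈ 0.929500
step 5 [2.5y] zero: DF = P = 2309/2500 ≈ 0.923600
step 6 [3y] zero: DF = P = 9101/10000 ≈ 0.910100
step 7 [3.5y] zero: DF = P = 4493/5000 ≈ 0.898600
step 8 [4y] bond c/2=9/400: DF=(164571/160000 − 9/400·(0.978000+0.971700+0.934100+0.929500+0.923600+0.910100+0.898600))/(1+9/400) = 8619/10000 ≈ 0.861900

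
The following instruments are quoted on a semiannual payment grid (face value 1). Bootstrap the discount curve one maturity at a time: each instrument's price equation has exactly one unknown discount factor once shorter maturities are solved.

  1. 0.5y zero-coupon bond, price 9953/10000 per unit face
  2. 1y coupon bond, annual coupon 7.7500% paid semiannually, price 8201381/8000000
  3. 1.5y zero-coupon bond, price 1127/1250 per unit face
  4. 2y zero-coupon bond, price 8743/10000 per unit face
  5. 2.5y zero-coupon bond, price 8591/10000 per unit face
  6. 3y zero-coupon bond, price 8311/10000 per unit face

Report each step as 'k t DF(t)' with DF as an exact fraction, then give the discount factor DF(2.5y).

1 1/2 9953/10000
2 1 4749/5000
3 3/2 1127/1250
4 2 8743/10000
5 5/2 8591/10000
6 3 8311/10000
DF(2.5y) = 8591/10000 ≈ 0.859100

step 1 [0.5y] zero: DF = P = 9953/10000 ≈ 0.995300
step 2 [1y] bond c/2=31/800: DF=(8201381/8000000 − 31/800·(0.995300))/(1+31/800) = 4749/5000 ≈ 0.949800
step 3 [1.5y] zero: DF = P = 1127/1250 ≈ 0.901600
step 4 [2y] zero: DF = P = 8743/10000 ≈ 0.874300
step 5 [2.5y] zero: DF = P = 8591/10000 ≈ 0.859100
step 6 [3y] zero: DF = P = 8311/10000 ≈ 0.831100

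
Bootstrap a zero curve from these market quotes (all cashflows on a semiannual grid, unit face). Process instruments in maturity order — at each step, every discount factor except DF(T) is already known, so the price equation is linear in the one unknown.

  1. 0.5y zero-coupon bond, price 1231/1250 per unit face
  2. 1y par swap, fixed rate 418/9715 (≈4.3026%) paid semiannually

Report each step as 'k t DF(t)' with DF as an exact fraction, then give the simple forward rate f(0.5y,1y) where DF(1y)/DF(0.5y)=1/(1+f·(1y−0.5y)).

1 1/2 1231/1250
2 1 4791/5000
f(0.5y,1y) = ((1231/1250)/(4791/5000) − 1)/(1/2) = 266/4791 ≈ 5.5521%

step 1 [0.5y] zero: DF = P = 1231/1250 ≈ 0.984800
step 2 [1y] swap r/2=209/9715: DF=(1 − 209/9715·(0.984800))/(1+209/9715) = 4791/5000 ≈ 0.958200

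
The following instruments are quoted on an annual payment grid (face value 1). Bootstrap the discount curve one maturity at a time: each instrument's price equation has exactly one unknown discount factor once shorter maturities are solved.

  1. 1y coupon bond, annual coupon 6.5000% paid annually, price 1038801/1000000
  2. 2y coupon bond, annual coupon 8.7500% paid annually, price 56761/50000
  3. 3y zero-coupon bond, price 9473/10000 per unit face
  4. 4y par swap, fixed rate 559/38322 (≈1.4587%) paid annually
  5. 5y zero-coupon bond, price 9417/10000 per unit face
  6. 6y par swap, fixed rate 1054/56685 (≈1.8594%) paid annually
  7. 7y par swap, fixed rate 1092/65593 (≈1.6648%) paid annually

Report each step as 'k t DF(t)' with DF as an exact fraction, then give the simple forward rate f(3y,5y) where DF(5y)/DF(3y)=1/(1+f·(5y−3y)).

1 1 4877/5000
2 2 4827/5000
3 3 9473/10000
4 4 9441/10000
5 5 9417/10000
6 6 4473/5000
7 7 2227/2500
f(3y,5y) = ((9473/10000)/(9417/10000) − 1)/(2) = 28/9417 ≈ 0.2973%

step 1 [1y] bond c/1=13/200: DF=(1038801/1000000 − 13/200·(0))/(1+13/200) = 4877/5000 ≈ 0.975400
step 2 [2y] bond c/1=7/80: DF=(56761/50000 − 7/80·(0.975400))/(1+7/80) = 4827/5000 ≈ 0.965400
step 3 [3y] zero: DF = P = 9473/10000 ≈ 0.947300
step 4 [4y] swap r/1=559/38322: DF=(1 − 559/38322·(0.975400+0.965400+0.947300))/(1+559/38322) = 9441/10000 ≈ 0.944100
step 5 [5y] zero: DF = P = 9417/10000 ≈ 0.941700
step 6 [6y] swap r/1=1054/56685: DF=(1 − 1054/56685·(0.975400+0.965400+0.947300+0.944100+0.941700))/(1+1054/56685) = 4473/5000 ≈ 0.894600
step 7 [7y] swap r/1=1092/65593: DF=(1 − 1092/65593·(0.975400+0.965400+0.947300+0.944100+0.941700+0.894600))/(1+1092/65593) = 2227/2500 ≈ 0.890800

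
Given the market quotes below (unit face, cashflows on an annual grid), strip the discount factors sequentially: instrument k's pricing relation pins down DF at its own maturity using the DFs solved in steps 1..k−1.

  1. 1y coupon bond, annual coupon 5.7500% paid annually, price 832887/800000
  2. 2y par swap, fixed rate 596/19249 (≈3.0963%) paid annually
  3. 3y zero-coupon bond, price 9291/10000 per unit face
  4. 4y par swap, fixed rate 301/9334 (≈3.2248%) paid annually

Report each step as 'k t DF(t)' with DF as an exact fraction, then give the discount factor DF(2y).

1 1 1969/2000
2 2 2351/2500
3 3 9291/10000
4 4 2199/2500
DF(2y) = 2351/2500 ≈ 0.940400

step 1 [1y] bond c/1=23/400: DF=(832887/800000 − 23/400·(0))/(1+23/400) = 1969/2000 ≈ 0.984500
step 2 [2y] swap r/1=596/19249: DF=(1 − 596/19249·(0.984500))/(1+596/19249) = 2351/2500 ≈ 0.940400
step 3 [3y] zero: DF = P = 9291/10000 ≈ 0.929100
step 4 [4y] swap r/1=301/9334: DF=(1 − 301/9334·(0.984500+0.940400+0.929100))/(1+301/9334) = 2199/2500 ≈ 0.879600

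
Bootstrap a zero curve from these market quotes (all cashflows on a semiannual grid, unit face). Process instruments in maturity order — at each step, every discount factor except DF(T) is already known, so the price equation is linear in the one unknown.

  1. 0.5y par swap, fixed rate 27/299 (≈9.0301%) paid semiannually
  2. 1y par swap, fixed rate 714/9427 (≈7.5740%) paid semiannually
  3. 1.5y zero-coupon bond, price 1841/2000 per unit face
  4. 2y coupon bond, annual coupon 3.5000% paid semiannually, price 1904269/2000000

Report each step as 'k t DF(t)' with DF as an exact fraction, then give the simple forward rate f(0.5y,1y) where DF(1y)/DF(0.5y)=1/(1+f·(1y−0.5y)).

step 1 [0.5y] swap r/2=27/598: DF=(1 − 27/598·(0))/(1+27/598) = 598/625 ≈ 0.956800
step 2 [1y] swap r/2=357/9427: DF=(1 − 357/9427·(0.956800))/(1+357/9427) = 4643/5000 ≈ 0.928600
step 3 [1.5y] zero: DF = P = 1841/2000 ≈ 0.920500
step 4 [2y] bond c/2=7/400: DF=(1904269/2000000 − 7/400·(0.956800+0.928600+0.920500))/(1+7/400) = 71/80 ≈ 0.887500

1 1/2 598/625
2 1 4643/5000
3 3/2 1841/2000
4 2 71/80
f(0.5y,1y) = ((598/625)/(4643/5000) − 1)/(1/2) = 282/4643 ≈ 6.0737%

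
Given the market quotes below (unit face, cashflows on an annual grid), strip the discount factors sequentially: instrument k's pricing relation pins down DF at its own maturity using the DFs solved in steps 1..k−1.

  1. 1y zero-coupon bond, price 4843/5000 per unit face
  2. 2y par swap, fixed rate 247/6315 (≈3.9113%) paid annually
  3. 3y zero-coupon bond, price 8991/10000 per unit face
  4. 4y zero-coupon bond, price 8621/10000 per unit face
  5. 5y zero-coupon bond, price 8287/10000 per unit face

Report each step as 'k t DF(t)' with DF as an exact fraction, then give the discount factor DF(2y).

step 1 [1y] zero: DF = P = 4843/5000 ≈ 0.968600
step 2 [2y] swap r/1=247/6315: DF=(1 − 247/6315·(0.968600))/(1+247/6315) = 9259/10000 ≈ 0.925900
step 3 [3y] zero: DF = P = 8991/10000 ≈ 0.899100
step 4 [4y] zero: DF = P = 8621/10000 ≈ 0.862100
step 5 [5y] zero: DF = P = 8287/10000 ≈ 0.828700

1 1 4843/5000
2 2 9259/10000
3 3 8991/10000
4 4 8621/10000
5 5 8287/10000
DF(2y) = 9259/10000 ≈ 0.925900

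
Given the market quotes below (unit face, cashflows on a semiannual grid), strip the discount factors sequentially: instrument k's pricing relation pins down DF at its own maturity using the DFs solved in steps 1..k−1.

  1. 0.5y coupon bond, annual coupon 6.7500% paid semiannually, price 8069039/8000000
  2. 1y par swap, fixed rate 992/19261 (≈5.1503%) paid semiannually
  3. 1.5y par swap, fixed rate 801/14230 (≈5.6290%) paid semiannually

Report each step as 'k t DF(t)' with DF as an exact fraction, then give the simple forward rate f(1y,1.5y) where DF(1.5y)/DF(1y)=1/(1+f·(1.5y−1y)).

step 1 [0.5y] bond c/2=27/800: DF=(8069039/8000000 − 27/800·(0))/(1+27/800) = 9757/10000 ≈ 0.975700
step 2 [1y] swap r/2=496/19261: DF=(1 − 496/19261·(0.975700))/(1+496/19261) = 594/625 ≈ 0.950400
step 3 [1.5y] swap r/2=801/28460: DF=(1 − 801/28460·(0.975700+0.950400))/(1+801/28460) = 9199/10000 ≈ 0.919900

1 1/2 9757/10000
2 1 594/625
3 3/2 9199/10000
f(1y,1.5y) = ((594/625)/(9199/10000) − 1)/(1/2) = 610/9199 ≈ 6.6312%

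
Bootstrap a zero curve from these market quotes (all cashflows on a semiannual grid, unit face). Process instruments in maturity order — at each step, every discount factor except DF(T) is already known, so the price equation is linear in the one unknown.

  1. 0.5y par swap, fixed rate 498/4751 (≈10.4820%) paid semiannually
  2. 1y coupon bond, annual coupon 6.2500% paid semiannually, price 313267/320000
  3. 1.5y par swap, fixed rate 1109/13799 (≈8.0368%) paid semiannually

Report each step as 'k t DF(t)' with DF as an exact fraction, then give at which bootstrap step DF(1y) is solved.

1 1/2 4751/5000
2 1 1841/2000
3 3/2 8891/10000
DF(1y) is solved at step 2

step 1 [0.5y] swap r/2=249/4751: DF=(1 − 249/4751·(0))/(1+249/4751) = 4751/5000 ≈ 0.950200
step 2 [1y] bond c/2=1/32: DF=(313267/320000 − 1/32·(0.950200))/(1+1/32) = 1841/2000 ≈ 0.920500
step 3 [1.5y] swap r/2=1109/27598: DF=(1 − 1109/27598·(0.950200+0.920500))/(1+1109/27598) = 8891/10000 ≈ 0.889100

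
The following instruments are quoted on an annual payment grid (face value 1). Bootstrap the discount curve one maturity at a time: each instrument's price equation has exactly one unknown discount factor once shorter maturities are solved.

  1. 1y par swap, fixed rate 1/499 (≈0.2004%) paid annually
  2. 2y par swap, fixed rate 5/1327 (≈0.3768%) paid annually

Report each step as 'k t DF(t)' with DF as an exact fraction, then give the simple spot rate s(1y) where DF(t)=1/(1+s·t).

1 1 499/500
2 2 397/400
s(1y) = (1/(499/500) − 1)/(1) = 1/499 ≈ 0.2004%

step 1 [1y] swap r/1=1/499: DF=(1 − 1/499·(0))/(1+1/499) = 499/500 ≈ 0.998000
step 2 [2y] swap r/1=5/1327: DF=(1 − 5/1327·(0.998000))/(1+5/1327) = 397/400 ≈ 0.992500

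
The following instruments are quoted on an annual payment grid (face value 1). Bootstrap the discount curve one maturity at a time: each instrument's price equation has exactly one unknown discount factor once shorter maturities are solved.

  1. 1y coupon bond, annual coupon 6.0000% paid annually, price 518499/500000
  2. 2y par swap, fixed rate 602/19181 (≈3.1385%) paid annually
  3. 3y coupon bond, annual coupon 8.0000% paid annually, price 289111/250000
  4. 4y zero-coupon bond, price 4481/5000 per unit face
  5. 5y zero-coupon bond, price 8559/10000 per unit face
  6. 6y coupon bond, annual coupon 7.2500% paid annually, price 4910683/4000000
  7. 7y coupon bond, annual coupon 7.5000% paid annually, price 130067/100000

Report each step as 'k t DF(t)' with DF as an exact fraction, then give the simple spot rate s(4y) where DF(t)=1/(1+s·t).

1 1 9783/10000
2 2 4699/5000
3 3 9287/10000
4 4 4481/5000
5 5 8559/10000
6 6 4169/5000
7 7 8309/10000
s(4y) = (1/(4481/5000) − 1)/(4) = 519/17924 ≈ 2.8956%

step 1 [1y] bond c/1=3/50: DF=(518499/500000 − 3/50·(0))/(1+3/50) = 9783/10000 ≈ 0.978300
step 2 [2y] swap r/1=602/19181: DF=(1 − 602/19181·(0.978300))/(1+602/19181) = 4699/5000 ≈ 0.939800
step 3 [3y] bond c/1=2/25: DF=(289111/250000 − 2/25·(0.978300+0.939800))/(1+2/25) = 9287/10000 ≈ 0.928700
step 4 [4y] zero: DF = P = 4481/5000 ≈ 0.896200
step 5 [5y] zero: DF = P = 8559/10000 ≈ 0.855900
step 6 [6y] bond c/1=29/400: DF=(4910683/4000000 − 29/400·(0.978300+0.939800+0.928700+0.896200+0.855900))/(1+29/400) = 4169/5000 ≈ 0.833800
step 7 [7y] bond c/1=3/40: DF=(130067/100000 − 3/40·(0.978300+0.939800+0.928700+0.896200+0.855900+0.833800))/(1+3/40) = 8309/10000 ≈ 0.830900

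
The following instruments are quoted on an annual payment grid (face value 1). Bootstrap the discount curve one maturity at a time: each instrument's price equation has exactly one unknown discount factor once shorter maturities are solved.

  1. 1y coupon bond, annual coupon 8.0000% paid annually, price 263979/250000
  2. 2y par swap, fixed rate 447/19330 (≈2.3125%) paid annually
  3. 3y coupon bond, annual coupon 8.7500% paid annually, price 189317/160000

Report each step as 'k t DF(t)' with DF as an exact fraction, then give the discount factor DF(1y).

1 1 9777/10000
2 2 9553/10000
3 3 373/400
DF(1y) = 9777/10000 ≈ 0.977700

step 1 [1y] bond c/1=2/25: DF=(263979/250000 − 2/25·(0))/(1+2/25) = 9777/10000 ≈ 0.977700
step 2 [2y] swap r/1=447/19330: DF=(1 − 447/19330·(0.977700))/(1+447/19330) = 9553/10000 ≈ 0.955300
step 3 [3y] bond c/1=7/80: DF=(189317/160000 − 7/80·(0.977700+0.955300))/(1+7/80) = 373/400 ≈ 0.932500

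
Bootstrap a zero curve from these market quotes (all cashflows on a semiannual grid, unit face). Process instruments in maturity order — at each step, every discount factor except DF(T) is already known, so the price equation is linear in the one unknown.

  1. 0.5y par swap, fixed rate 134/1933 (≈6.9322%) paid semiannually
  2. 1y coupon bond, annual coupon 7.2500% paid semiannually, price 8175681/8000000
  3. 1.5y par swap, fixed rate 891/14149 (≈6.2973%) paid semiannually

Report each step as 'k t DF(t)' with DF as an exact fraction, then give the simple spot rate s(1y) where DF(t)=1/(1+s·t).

step 1 [0.5y] swap r/2=67/1933: DF=(1 − 67/1933·(0))/(1+67/1933) = 1933/2000 ≈ 0.966500
step 2 [1y] bond c/2=29/800: DF=(8175681/8000000 − 29/800·(0.966500))/(1+29/800) = 2381/2500 ≈ 0.952400
step 3 [1.5y] swap r/2=891/28298: DF=(1 − 891/28298·(0.966500+0.952400))/(1+891/28298) = 9109/10000 ≈ 0.910900

1 1/2 1933/2000
2 1 2381/2500
3 3/2 9109/10000
s(1y) = (1/(2381/2500) − 1)/(1) = 119/2381 ≈ 4.9979%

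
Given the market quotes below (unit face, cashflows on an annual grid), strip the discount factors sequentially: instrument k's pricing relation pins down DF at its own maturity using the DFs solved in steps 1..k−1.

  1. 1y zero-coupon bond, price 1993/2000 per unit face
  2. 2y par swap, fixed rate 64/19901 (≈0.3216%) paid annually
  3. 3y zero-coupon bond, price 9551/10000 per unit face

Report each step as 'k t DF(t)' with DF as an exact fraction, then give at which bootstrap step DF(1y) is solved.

1 1 1993/2000
2 2 621/625
3 3 9551/10000
DF(1y) is solved at step 1

step 1 [1y] zero: DF = P = 1993/2000 ≈ 0.996500
step 2 [2y] swap r/1=64/19901: DF=(1 − 64/19901·(0.996500))/(1+64/19901) = 621/625 ≈ 0.993600
step 3 [3y] zero: DF = P = 9551/10000 ≈ 0.955100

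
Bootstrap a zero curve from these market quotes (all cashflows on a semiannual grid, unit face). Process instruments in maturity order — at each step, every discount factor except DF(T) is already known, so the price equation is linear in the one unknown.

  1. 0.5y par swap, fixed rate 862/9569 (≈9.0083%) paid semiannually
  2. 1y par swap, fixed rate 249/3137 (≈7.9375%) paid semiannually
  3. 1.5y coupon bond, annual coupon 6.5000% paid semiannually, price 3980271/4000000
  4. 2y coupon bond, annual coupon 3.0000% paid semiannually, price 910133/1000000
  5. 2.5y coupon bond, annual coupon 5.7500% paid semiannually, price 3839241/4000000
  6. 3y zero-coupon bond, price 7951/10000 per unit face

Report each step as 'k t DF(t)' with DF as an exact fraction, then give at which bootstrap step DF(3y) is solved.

step 1 [0.5y] swap r/2=431/9569: DF=(1 − 431/9569·(0))/(1+431/9569) = 9569/10000 ≈ 0.956900
step 2 [1y] swap r/2=249/6274: DF=(1 − 249/6274·(0.956900))/(1+249/6274) = 9253/10000 ≈ 0.925300
step 3 [1.5y] bond c/2=13/400: DF=(3980271/4000000 − 13/400·(0.956900+0.925300))/(1+13/400) = 1809/2000 ≈ 0.904500
step 4 [2y] bond c/2=3/200: DF=(910133/1000000 − 3/200·(0.956900+0.925300+0.904500))/(1+3/200) = 1711/2000 ≈ 0.855500
step 5 [2.5y] bond c/2=23/800: DF=(3839241/4000000 − 23/800·(0.956900+0.925300+0.904500+0.855500))/(1+23/800) = 1039/1250 ≈ 0.831200
step 6 [3y] zero: DF = P = 7951/10000 ≈ 0.795100

1 1/2 9569/10000
2 1 9253/10000
3 3/2 1809/2000
4 2 1711/2000
5 5/2 1039/1250
6 3 7951/10000
DF(3y) is solved at step 6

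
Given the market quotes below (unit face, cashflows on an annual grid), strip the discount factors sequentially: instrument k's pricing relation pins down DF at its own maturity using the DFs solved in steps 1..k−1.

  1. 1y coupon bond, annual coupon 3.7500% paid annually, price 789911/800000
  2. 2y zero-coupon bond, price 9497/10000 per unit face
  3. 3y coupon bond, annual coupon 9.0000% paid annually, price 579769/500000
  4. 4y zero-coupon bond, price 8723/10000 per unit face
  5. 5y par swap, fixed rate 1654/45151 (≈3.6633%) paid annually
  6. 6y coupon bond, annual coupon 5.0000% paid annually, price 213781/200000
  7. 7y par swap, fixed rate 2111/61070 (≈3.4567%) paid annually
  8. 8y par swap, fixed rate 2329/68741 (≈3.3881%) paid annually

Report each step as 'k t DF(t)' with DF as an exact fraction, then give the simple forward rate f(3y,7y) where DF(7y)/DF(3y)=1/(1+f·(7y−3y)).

step 1 [1y] bond c/1=3/80: DF=(789911/800000 − 3/80·(0))/(1+3/80) = 9517/10000 ≈ 0.951700
step 2 [2y] zero: DF = P = 9497/10000 ≈ 0.949700
step 3 [3y] bond c/1=9/100: DF=(579769/500000 − 9/100·(0.951700+0.949700))/(1+9/100) = 2267/2500 ≈ 0.906800
step 4 [4y] zero: DF = P = 8723/10000 ≈ 0.872300
step 5 [5y] swap r/1=1654/45151: DF=(1 − 1654/45151·(0.951700+0.949700+0.906800+0.872300))/(1+1654/45151) = 4173/5000 ≈ 0.834600
step 6 [6y] bond c/1=1/20: DF=(213781/200000 − 1/20·(0.951700+0.949700+0.906800+0.872300+0.834600))/(1+1/20) = 803/1000 ≈ 0.803000
step 7 [7y] swap r/1=2111/61070: DF=(1 − 2111/61070·(0.951700+0.949700+0.906800+0.872300+0.834600+0.803000))/(1+2111/61070) = 7889/10000 ≈ 0.788900
step 8 [8y] swap r/1=2329/68741: DF=(1 − 2329/68741·(0.951700+0.949700+0.906800+0.872300+0.834600+0.803000+0.788900))/(1+2329/68741) = 7671/10000 ≈ 0.767100

1 1 9517/10000
2 2 9497/10000
3 3 2267/2500
4 4 8723/10000
5 5 4173/5000
6 6 803/1000
7 7 7889/10000
8 8 7671/10000
f(3y,7y) = ((2267/2500)/(7889/10000) − 1)/(4) = 1179/31556 ≈ 3.7362%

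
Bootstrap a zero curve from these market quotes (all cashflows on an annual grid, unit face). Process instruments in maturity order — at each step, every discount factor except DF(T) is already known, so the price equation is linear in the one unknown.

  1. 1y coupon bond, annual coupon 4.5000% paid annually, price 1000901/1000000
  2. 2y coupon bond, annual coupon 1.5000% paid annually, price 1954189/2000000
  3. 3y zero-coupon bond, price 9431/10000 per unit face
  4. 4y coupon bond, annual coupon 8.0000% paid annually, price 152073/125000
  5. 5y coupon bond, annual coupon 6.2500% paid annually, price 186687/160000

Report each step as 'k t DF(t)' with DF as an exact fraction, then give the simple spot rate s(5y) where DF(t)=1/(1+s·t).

step 1 [1y] bond c/1=9/200: DF=(1000901/1000000 − 9/200·(0))/(1+9/200) = 4789/5000 ≈ 0.957800
step 2 [2y] bond c/1=3/200: DF=(1954189/2000000 − 3/200·(0.957800))/(1+3/200) = 1897/2000 ≈ 0.948500
step 3 [3y] zero: DF = P = 9431/10000 ≈ 0.943100
step 4 [4y] bond c/1=2/25: DF=(152073/125000 − 2/25·(0.957800+0.948500+0.943100))/(1+2/25) = 4577/5000 ≈ 0.915400
step 5 [5y] bond c/1=1/16: DF=(186687/160000 − 1/16·(0.957800+0.948500+0.943100+0.915400))/(1+1/16) = 8767/10000 ≈ 0.876700

1 1 4789/5000
2 2 1897/2000
3 3 9431/10000
4 4 4577/5000
5 5 8767/10000
s(5y) = (1/(8767/10000) − 1)/(5) = 1233/43835 ≈ 2.8128%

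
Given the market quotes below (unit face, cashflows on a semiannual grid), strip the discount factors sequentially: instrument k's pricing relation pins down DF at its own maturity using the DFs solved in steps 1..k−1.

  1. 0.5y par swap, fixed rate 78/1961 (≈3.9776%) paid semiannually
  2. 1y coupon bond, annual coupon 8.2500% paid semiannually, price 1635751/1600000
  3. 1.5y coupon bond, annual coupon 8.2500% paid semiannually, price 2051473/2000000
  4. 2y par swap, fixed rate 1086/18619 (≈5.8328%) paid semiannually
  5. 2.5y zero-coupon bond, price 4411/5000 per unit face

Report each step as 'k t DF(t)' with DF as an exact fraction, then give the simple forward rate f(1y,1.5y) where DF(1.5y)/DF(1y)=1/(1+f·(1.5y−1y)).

step 1 [0.5y] swap r/2=39/1961: DF=(1 − 39/1961·(0))/(1+39/1961) = 1961/2000 ≈ 0.980500
step 2 [1y] bond c/2=33/800: DF=(1635751/1600000 − 33/800·(0.980500))/(1+33/800) = 943/1000 ≈ 0.943000
step 3 [1.5y] bond c/2=33/800: DF=(2051473/2000000 − 33/800·(0.980500+0.943000))/(1+33/800) = 9089/10000 ≈ 0.908900
step 4 [2y] swap r/2=543/18619: DF=(1 − 543/18619·(0.980500+0.943000+0.908900))/(1+543/18619) = 4457/5000 ≈ 0.891400
step 5 [2.5y] zero: DF = P = 4411/5000 ≈ 0.882200

1 1/2 1961/2000
2 1 943/1000
3 3/2 9089/10000
4 2 4457/5000
5 5/2 4411/5000
f(1y,1.5y) = ((943/1000)/(9089/10000) − 1)/(1/2) = 682/9089 ≈ 7.5036%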